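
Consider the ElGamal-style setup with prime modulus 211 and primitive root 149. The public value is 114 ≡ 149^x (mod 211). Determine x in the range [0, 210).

18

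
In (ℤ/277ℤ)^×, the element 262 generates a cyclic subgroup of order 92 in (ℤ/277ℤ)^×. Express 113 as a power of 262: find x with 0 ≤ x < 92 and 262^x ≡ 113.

Baby-step giant-step with m = ceil(sqrt(92)) = 10.
Baby table (262^j mod 277 for j=0..9):
  0:1  1:262  2:225  3:226  4:211  5:159  6:108  7:42
  8:201  9:32
Giant step factor: 262^(-10) ≡ 146 (mod 277).
Scan 113·146^i mod 277 for i = 0, 1, …:
  i=0: 113   i=1: 155   i=2: 193   i=3: 201
Match at i=3, j=8: x = 3·10 + 8 = 38.

38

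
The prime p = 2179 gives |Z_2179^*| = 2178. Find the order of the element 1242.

The order of 1242 must divide p − 1 = 2178 = 2 · 3^2 · 11^2.
Divisors: 1, 2, 3, 6, 9, 11, 18, 22, 33, 66, 99, 121, 198, 242, 363, 726, 1089, 2178.
Check each in increasing order: 1242^1 ≡ 1242;  1242^2 ≡ 2011;  1242^3 ≡ 528;  1242^6 ≡ 2051;  1242^9 ≡ 2144;  1242^11 ≡ 1522;  1242^18 ≡ 1225;  1242^22 ≡ 207;  1242^33 ≡ 1278;  1242^66 ≡ 1213;  1242^99 ≡ 945;  1242^121 ≡ 1684;  1242^198 ≡ 1814;  1242^242 ≡ 977;  1242^363 ≡ 123;  1242^726 ≡ 2055;  1242^1089 ≡ 1.
Smallest exponent giving 1 is 1089.

1089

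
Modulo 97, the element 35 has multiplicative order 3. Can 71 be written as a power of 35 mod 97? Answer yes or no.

no

71 ∈ ⟨35⟩ iff 71^3 ≡ 1 (mod 97), since |⟨35⟩| = 3.
71^3 mod 97 = 78.
Since 78 ≠ 1, 71 does not lie in the subgroup.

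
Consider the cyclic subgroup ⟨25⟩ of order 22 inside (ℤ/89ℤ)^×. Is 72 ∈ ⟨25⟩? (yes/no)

⟨25⟩ has order 22; its elements mod 89 are {1, 2, 4, 8, 11, 16, 22, 25, 32, 39, 44, 45, 50, 57, 64, 67, 73, 78, 81, 85, 87, 88}.
72 is not in this set.

no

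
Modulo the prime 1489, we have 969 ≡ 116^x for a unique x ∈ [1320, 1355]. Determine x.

1331

Compute 116^1320 mod 1489 = 836, then multiply by 116 repeatedly:
  116^1320=836  116^1321=191  116^1322=1310  116^1323=82  116^1324=578
  116^1325=43  116^1326=521  116^1327=876  116^1328=364  116^1329=532
  116^1330=663  116^1331=969
Found 969 at exponent 1331.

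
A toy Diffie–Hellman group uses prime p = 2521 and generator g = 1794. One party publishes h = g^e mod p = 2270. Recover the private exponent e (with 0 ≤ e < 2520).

721

Baby-step giant-step with m = ceil(sqrt(2520)) = 51.
Baby table (1794^j mod 2521 for j=0..50):
  0:1  1:1794  2:1640  3:153  4:2214  5:1341  6:720  7:928
  8:972  9:1757  10:808  11:2498  12:1595  13:95  14:1523  15:2019
  16:1930  17:1087  18:1345  19:333  20:2446  21:1584  22:529  23:1130
  24:336  25:265  26:1462  27:988  28:209  29:1838  30:2425  31:1725
  32:1383  33:438  34:1741  35:2356  36:1468  37:1668  38:2486  39:235
  40:583  41:2208  42:661  43:964  44:10  45:293  46:1274  47:1530
  48:1972  49:805  50:2158
Giant step factor: 1794^(-51) ≡ 2336 (mod 2521).
Scan 2270·2336^i mod 2521 for i = 0, 1, …:
  i=0: 2270   i=1: 1057   i=2: 1093   i=3: 1996
  i=4: 1327   i=5: 1563   i=6: 760   i=7: 576
  i=8: 1843   i=9: 1901     …   i=13: 104
  i=14: 928
Match at i=14, j=7: e = 14·51 + 7 = 721.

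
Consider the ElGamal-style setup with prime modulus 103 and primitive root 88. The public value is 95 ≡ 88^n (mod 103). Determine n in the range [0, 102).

39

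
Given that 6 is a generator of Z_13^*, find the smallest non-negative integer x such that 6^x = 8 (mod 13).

3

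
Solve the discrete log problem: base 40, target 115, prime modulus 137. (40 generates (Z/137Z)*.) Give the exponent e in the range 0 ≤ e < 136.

112

Baby-step giant-step with m = ceil(sqrt(136)) = 12.
Baby table (40^j mod 137 for j=0..11):
  0:1  1:40  2:93  3:21  4:18  5:35  6:30  7:104
  8:50  9:82  10:129  11:91
Giant step factor: 40^(-12) ≡ 65 (mod 137).
Scan 115·65^i mod 137 for i = 0, 1, …:
  i=0: 115   i=1: 77   i=2: 73   i=3: 87
  i=4: 38   i=5: 4   i=6: 123   i=7: 49
  i=8: 34   i=9: 18
Match at i=9, j=4: e = 9·12 + 4 = 112.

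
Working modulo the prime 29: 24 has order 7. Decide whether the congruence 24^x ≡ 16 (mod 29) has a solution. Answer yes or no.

yes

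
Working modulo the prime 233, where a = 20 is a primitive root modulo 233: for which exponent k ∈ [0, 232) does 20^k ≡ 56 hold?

78

Baby-step giant-step with m = ceil(sqrt(232)) = 16.
Baby table (20^j mod 233 for j=0..15):
  0:1  1:20  2:167  3:78  4:162  5:211  6:26  7:54
  8:148  9:164  10:18  11:127  12:210  13:6  14:120  15:70
Giant step factor: 20^(-16) ≡ 117 (mod 233).
Scan 56·117^i mod 233 for i = 0, 1, …:
  i=0: 56   i=1: 28   i=2: 14   i=3: 7
  i=4: 120
Match at i=4, j=14: k = 4·16 + 14 = 78.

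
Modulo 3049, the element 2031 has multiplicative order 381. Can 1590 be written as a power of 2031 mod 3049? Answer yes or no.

no

1590 ∈ ⟨2031⟩ iff 1590^381 ≡ 1 (mod 3049), since |⟨2031⟩| = 381.
1590^381 mod 3049 = 475.
Since 475 ≠ 1, 1590 does not lie in the subgroup.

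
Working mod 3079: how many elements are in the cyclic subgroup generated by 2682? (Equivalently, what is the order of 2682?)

3078

The order of 2682 must divide p − 1 = 3078 = 2 · 3^4 · 19.
Divisors: 1, 2, 3, 6, 9, 18, 19, 27, 38, 54, 57, 81, 114, 162, 171, 342, 513, 1026, 1539, 3078.
Check each in increasing order: 2682^1 ≡ 2682;  2682^2 ≡ 580;  2682^3 ≡ 665;  2682^6 ≡ 1928;  2682^9 ≡ 1256;  2682^18 ≡ 1088;  2682^19 ≡ 2203;  2682^27 ≡ 2531;  2682^38 ≡ 705;  2682^54 ≡ 1641;  2682^57 ≡ 1299;  2682^81 ≡ 2879;  2682^114 ≡ 109;  2682^162 ≡ 3052;  2682^171 ≡ 3036;  2682^342 ≡ 1849;  2682^513 ≡ 547;  2682^1026 ≡ 546;  2682^1539 ≡ 3078;  2682^3078 ≡ 1.
Smallest exponent giving 1 is 3078.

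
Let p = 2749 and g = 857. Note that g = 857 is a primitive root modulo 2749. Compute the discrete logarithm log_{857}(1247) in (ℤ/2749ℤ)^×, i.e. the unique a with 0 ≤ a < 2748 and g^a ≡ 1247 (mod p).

1098

Baby-step giant-step with m = ceil(sqrt(2748)) = 53.
Baby table (857^j mod 2749 for j=0..52):
  0:1  1:857  2:466  3:757  4:2734  5:890  6:1257  7:2390
  8:225  9:395  10:388  11:2636  12:2123  13:2322  14:2427  15:1695
  16:1143  17:907  18:2081  19:2065  20:2098  21:140  22:1773  23:2013
  24:1518  25:649  26:895  27:44  28:1971  29:1261  30:320  31:2089
  32:674  33:328  34:698  35:1653  36:886  37:578  38:526  39:2695
  40:455  41:2326  42:357  43:810  44:1422  45:847  46:143  47:1595
  48:662  49:1040  50:604  51:816  52:1066
Giant step factor: 857^(-53) ≡ 1436 (mod 2749).
Scan 1247·1436^i mod 2749 for i = 0, 1, …:
  i=0: 1247   i=1: 1093   i=2: 2618   i=3: 1565
  i=4: 1407   i=5: 2686   i=6: 249   i=7: 194
  i=8: 935   i=9: 1148     …   i=19: 165
  i=20: 526
Match at i=20, j=38: a = 20·53 + 38 = 1098.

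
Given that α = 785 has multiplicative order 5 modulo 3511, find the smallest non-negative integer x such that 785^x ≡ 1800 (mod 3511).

2

Successive powers of 785 modulo 3511:
  785^0=1  785^1=785  785^2=1800
So 785^2 ≡ 1800 (mod 3511), giving x = 2.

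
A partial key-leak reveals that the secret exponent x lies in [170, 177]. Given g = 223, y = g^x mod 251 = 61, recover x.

Compute 223^170 mod 251 = 204, then multiply by 223 repeatedly:
  223^170=204  223^171=61
Found 61 at exponent 171.

171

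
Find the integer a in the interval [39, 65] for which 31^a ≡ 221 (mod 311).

43

Compute 31^39 mod 311 = 34, then multiply by 31 repeatedly:
  31^39=34  31^40=121  31^41=19  31^42=278  31^43=221
Found 221 at exponent 43.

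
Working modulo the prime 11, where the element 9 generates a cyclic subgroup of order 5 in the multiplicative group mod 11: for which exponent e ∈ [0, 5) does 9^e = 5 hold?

Successive powers of 9 modulo 11:
  9^0=1  9^1=9  9^2=4  9^3=3  9^4=5
So 9^4 ≡ 5 (mod 11), giving e = 4.

4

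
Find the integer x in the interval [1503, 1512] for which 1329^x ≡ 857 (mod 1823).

1504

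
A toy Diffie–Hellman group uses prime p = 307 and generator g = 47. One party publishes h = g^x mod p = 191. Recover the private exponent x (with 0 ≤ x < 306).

Baby-step giant-step with m = ceil(sqrt(306)) = 18.
Baby table (47^j mod 307 for j=0..17):
  0:1  1:47  2:60  3:57  4:223  5:43  6:179  7:124
  8:302  9:72  10:7  11:22  12:113  13:92  14:26  15:301
  16:25  17:254
Giant step factor: 47^(-18) ≡ 114 (mod 307).
Scan 191·114^i mod 307 for i = 0, 1, …:
  i=0: 191   i=1: 284   i=2: 141   i=3: 110
  i=4: 260   i=5: 168   i=6: 118   i=7: 251
  i=8: 63   i=9: 121   i=10: 286   i=11: 62
  i=12: 7
Match at i=12, j=10: x = 12·18 + 10 = 226.

226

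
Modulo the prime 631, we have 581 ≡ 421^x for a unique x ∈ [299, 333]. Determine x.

325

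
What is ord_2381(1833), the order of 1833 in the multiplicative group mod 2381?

2380

The order of 1833 must divide p − 1 = 2380 = 2^2 · 5 · 7 · 17.
Divisors: 1, 2, 4, 5, 7, 10, 14, 17, 20, 28, 34, 35, 68, 70, 85, 119, 140, 170, 238, 340, 476, 595, 1190, 2380.
Check each in increasing order: 1833^1 ≡ 1833;  1833^2 ≡ 298;  1833^4 ≡ 707;  1833^5 ≡ 667;  1833^7 ≡ 1143;  1833^10 ≡ 2023;  1833^14 ≡ 1661;  1833^17 ≡ 338;  1833^20 ≡ 1971;  1833^28 ≡ 1723;  1833^34 ≡ 2337;  1833^35 ≡ 302;  1833^68 ≡ 1936;  1833^70 ≡ 726;  1833^85 ≡ 1974;  1833^119 ≡ 1241;  1833^140 ≡ 875;  1833^170 ≡ 1360;  1833^238 ≡ 1955;  1833^340 ≡ 1944;  1833^476 ≡ 520;  1833^595 ≡ 69;  1833^1190 ≡ 2380;  1833^2380 ≡ 1.
Smallest exponent giving 1 is 2380.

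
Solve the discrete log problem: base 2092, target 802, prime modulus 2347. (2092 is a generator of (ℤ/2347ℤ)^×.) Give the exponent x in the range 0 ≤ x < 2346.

634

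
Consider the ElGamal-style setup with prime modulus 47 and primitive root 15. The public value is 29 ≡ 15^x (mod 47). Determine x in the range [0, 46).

17

Baby-step giant-step with m = ceil(sqrt(46)) = 7.
Baby table (15^j mod 47 for j=0..6):
  0:1  1:15  2:37  3:38  4:6  5:43  6:34
Giant step factor: 15^(-7) ≡ 20 (mod 47).
Scan 29·20^i mod 47 for i = 0, 1, …:
  i=0: 29   i=1: 16   i=2: 38
Match at i=2, j=3: x = 2·7 + 3 = 17.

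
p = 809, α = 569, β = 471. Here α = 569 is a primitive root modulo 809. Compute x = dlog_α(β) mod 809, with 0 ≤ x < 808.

22

Successive powers of 569 modulo 809:
  569^0=1  569^1=569  569^2=161  569^3=192  569^4=33  569^5=170
  569^6=459  569^7=673  569^8=280  569^9=756  569^10=585  569^11=366
  569^12=341  569^13=678  569^14=698  569^15=752  569^16=736  569^17=531
  569^18=382  569^19=546  569^20=18  569^21=534  569^22=471
So 569^22 ≡ 471 (mod 809), giving x = 22.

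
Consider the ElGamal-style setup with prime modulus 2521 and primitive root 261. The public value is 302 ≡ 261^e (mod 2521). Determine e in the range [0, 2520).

2008

Baby-step giant-step with m = ceil(sqrt(2520)) = 51.
Baby table (261^j mod 2521 for j=0..50):
  0:1  1:261  2:54  3:1489  4:395  5:2255  6:1162  7:762
  8:2244  9:812  10:168  11:991  12:1509  13:573  14:814  15:690
  16:1099  17:1966  18:1363  19:282  20:493  21:102  22:1412  23:466
  24:618  25:2475  26:599  27:37  28:2094  29:1998  30:2152  31:2010
  32:242  33:137  34:463  35:2356  36:2313  37:1174  38:1373  39:371
  40:1033  41:2387  42:320  43:327  44:2154  45:11  46:350  47:594
  48:1253  49:1824  50:2116
Giant step factor: 261^(-51) ≡ 1524 (mod 2521).
Scan 302·1524^i mod 2521 for i = 0, 1, …:
  i=0: 302   i=1: 1426   i=2: 122   i=3: 1895
  i=4: 1435   i=5: 1233   i=6: 947   i=7: 1216
  i=8: 249   i=9: 1326     …   i=38: 2015
  i=39: 282
Match at i=39, j=19: e = 39·51 + 19 = 2008.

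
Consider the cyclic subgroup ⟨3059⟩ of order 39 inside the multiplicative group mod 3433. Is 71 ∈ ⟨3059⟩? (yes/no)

yes

71 ∈ ⟨3059⟩ iff 71^39 ≡ 1 (mod 3433), since |⟨3059⟩| = 39.
71^39 mod 3433 = 1.
Since 1 = 1, 71 lies in the subgroup.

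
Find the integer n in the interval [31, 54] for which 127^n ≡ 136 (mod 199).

Compute 127^31 mod 199 = 69, then multiply by 127 repeatedly:
  127^31=69  127^32=7  127^33=93  127^34=70  127^35=134
  127^36=103  127^37=146  127^38=35  127^39=67  127^40=151
  127^41=73  127^42=117  127^43=133  127^44=175  127^45=136
Found 136 at exponent 45.

45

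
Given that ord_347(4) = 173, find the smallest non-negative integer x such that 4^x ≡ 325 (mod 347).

Baby-step giant-step with m = ceil(sqrt(173)) = 14.
Baby table (4^j mod 347 for j=0..13):
  0:1  1:4  2:16  3:64  4:256  5:330  6:279  7:75
  8:300  9:159  10:289  11:115  12:113  13:105
Giant step factor: 4^(-14) ≡ 328 (mod 347).
Scan 325·328^i mod 347 for i = 0, 1, …:
  i=0: 325   i=1: 71   i=2: 39   i=3: 300
Match at i=3, j=8: x = 3·14 + 8 = 50.

50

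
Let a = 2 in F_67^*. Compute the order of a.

The order of 2 must divide p − 1 = 66 = 2 · 3 · 11.
Divisors: 1, 2, 3, 6, 11, 22, 33, 66.
Check each in increasing order: 2^1 ≡ 2;  2^2 ≡ 4;  2^3 ≡ 8;  2^6 ≡ 64;  2^11 ≡ 38;  2^22 ≡ 37;  2^33 ≡ 66;  2^66 ≡ 1.
Smallest exponent giving 1 is 66.

66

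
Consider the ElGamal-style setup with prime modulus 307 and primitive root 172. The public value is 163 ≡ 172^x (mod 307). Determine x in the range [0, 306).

Baby-step giant-step with m = ceil(sqrt(306)) = 18.
Baby table (172^j mod 307 for j=0..17):
  0:1  1:172  2:112  3:230  4:264  5:279  6:96  7:241
  8:7  9:283  10:170  11:75  12:6  13:111  14:58  15:152
  16:49  17:139
Giant step factor: 172^(-18) ≡ 105 (mod 307).
Scan 163·105^i mod 307 for i = 0, 1, …:
  i=0: 163   i=1: 230
Match at i=1, j=3: x = 1·18 + 3 = 21.

21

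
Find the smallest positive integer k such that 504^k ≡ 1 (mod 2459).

1229

The order of 504 must divide p − 1 = 2458 = 2 · 1229.
Divisors: 1, 2, 1229, 2458.
Check each in increasing order: 504^1 ≡ 504;  504^2 ≡ 739;  504^1229 ≡ 1.
Smallest exponent giving 1 is 1229.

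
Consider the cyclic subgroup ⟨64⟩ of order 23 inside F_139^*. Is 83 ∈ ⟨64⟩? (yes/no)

no

⟨64⟩ has order 23; its elements mod 139 are {1, 6, 34, 36, 44, 45, 52, 55, 57, 63, 64, 65, 77, 79, 80, 91, 100, 106, 112, 116, 125, 129, 131}.
83 is not in this set.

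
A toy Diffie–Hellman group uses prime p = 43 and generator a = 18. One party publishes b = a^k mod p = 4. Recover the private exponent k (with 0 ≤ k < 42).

Successive powers of 18 modulo 43:
  18^0=1  18^1=18  18^2=23  18^3=27  18^4=13  18^5=19
  18^6=41  18^7=7  18^8=40  18^9=32  18^10=17  18^11=5
  18^12=4
So 18^12 ≡ 4 (mod 43), giving k = 12.

12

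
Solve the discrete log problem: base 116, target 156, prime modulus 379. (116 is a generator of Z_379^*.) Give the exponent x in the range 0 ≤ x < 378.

40

Baby-step giant-step with m = ceil(sqrt(378)) = 20.
Baby table (116^j mod 379 for j=0..19):
  0:1  1:116  2:191  3:174  4:97  5:261  6:335  7:202
  8:313  9:303  10:280  11:265  12:41  13:208  14:251  15:312
  16:187  17:89  18:91  19:323
Giant step factor: 116^(-20) ≡ 143 (mod 379).
Scan 156·143^i mod 379 for i = 0, 1, …:
  i=0: 156   i=1: 326   i=2: 1
Match at i=2, j=0: x = 2·20 + 0 = 40.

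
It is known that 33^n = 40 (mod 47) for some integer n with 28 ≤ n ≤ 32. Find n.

Compute 33^28 mod 47 = 3, then multiply by 33 repeatedly:
  33^28=3  33^29=5  33^30=24  33^31=40
Found 40 at exponent 31.

31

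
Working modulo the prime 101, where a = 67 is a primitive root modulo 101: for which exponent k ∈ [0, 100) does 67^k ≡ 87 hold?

60

Baby-step giant-step with m = ceil(sqrt(100)) = 10.
Baby table (67^j mod 101 for j=0..9):
  0:1  1:67  2:45  3:86  4:5  5:32  6:23  7:26
  8:25  9:59
Giant step factor: 67^(-10) ≡ 65 (mod 101).
Scan 87·65^i mod 101 for i = 0, 1, …:
  i=0: 87   i=1: 100   i=2: 36   i=3: 17
  i=4: 95   i=5: 14   i=6: 1
Match at i=6, j=0: k = 6·10 + 0 = 60.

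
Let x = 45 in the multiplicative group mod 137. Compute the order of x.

136

The order of 45 must divide p − 1 = 136 = 2^3 · 17.
Divisors: 1, 2, 4, 8, 17, 34, 68, 136.
Check each in increasing order: 45^1 ≡ 45;  45^2 ≡ 107;  45^4 ≡ 78;  45^8 ≡ 56;  45^17 ≡ 10;  45^34 ≡ 100;  45^68 ≡ 136;  45^136 ≡ 1.
Smallest exponent giving 1 is 136.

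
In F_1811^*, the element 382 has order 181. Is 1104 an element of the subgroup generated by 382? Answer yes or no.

1104 ∈ ⟨382⟩ iff 1104^181 ≡ 1 (mod 1811), since |⟨382⟩| = 181.
1104^181 mod 1811 = 956.
Since 956 ≠ 1, 1104 does not lie in the subgroup.

no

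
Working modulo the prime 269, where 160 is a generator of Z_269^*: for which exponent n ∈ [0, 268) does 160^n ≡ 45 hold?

2

Successive powers of 160 modulo 269:
  160^0=1  160^1=160  160^2=45
So 160^2 ≡ 45 (mod 269), giving n = 2.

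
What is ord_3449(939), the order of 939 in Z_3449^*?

3448

The order of 939 must divide p − 1 = 3448 = 2^3 · 431.
Divisors: 1, 2, 4, 8, 431, 862, 1724, 3448.
Check each in increasing order: 939^1 ≡ 939;  939^2 ≡ 2226;  939^4 ≡ 2312;  939^8 ≡ 2843;  939^431 ≡ 76;  939^862 ≡ 2327;  939^1724 ≡ 3448;  939^3448 ≡ 1.
Smallest exponent giving 1 is 3448.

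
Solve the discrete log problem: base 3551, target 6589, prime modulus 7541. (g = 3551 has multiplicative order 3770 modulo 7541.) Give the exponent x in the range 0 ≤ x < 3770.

797

Baby-step giant-step with m = ceil(sqrt(3770)) = 62.
Baby table (3551^j mod 7541 for j=0..61):
  0:1  1:3551  2:1049  3:7286  4:6956  5:3981  6:4697  7:5896
  8:2880  9:1284  10:4720  11:4618  12:4384  13:2960  14:6347  15:5689
  16:6841  17:2830  18:4718  19:5057  20:2286  21:3470  22:7517  23:5268
  24:4988  25:6120  26:6499  27:2489  28:387  29:1775  30:6290  31:6889
  32:7376  33:2283  34:358  35:4370  36:6033  37:6743  38:1718  39:7490
  40:7424  41:6829  42:5464  43:7212  44:576  45:1765  46:944  47:3940
  48:2385  49:592  50:5794  51:2646  52:7401  53:566  54:3960  55:5536
  56:6490  57:694  58:6028  59:4070  60:4014  61:1224
Giant step factor: 3551^(-62) ≡ 4885 (mod 7541).
Scan 6589·4885^i mod 7541 for i = 0, 1, …:
  i=0: 6589   i=1: 2277   i=2: 170   i=3: 940
  i=4: 6972   i=5: 3064   i=6: 6296   i=7: 3762
  i=8: 7494   i=9: 4176   i=10: 1355   i=11: 5718
  i=12: 566
Match at i=12, j=53: x = 12·62 + 53 = 797.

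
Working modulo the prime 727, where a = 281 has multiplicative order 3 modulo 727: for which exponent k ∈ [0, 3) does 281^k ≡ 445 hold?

Successive powers of 281 modulo 727:
  281^0=1  281^1=281  281^2=445
So 281^2 ≡ 445 (mod 727), giving k = 2.

2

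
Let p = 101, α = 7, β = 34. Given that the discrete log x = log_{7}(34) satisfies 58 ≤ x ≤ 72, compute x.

Compute 7^58 mod 101 = 77, then multiply by 7 repeatedly:
  7^58=77  7^59=34
Found 34 at exponent 59.

59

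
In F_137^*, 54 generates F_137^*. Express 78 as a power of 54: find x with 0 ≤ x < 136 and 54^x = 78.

Baby-step giant-step with m = ceil(sqrt(136)) = 12.
Baby table (54^j mod 137 for j=0..11):
  0:1  1:54  2:39  3:51  4:14  5:71  6:135  7:29
  8:59  9:35  10:109  11:132
Giant step factor: 54^(-12) ≡ 103 (mod 137).
Scan 78·103^i mod 137 for i = 0, 1, …:
  i=0: 78   i=1: 88   i=2: 22   i=3: 74
  i=4: 87   i=5: 56   i=6: 14
Match at i=6, j=4: x = 6·12 + 4 = 76.

76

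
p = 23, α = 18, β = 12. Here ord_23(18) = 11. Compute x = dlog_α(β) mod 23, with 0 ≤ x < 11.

9

Successive powers of 18 modulo 23:
  18^0=1  18^1=18  18^2=2  18^3=13  18^4=4  18^5=3
  18^6=8  18^7=6  18^8=16  18^9=12
So 18^9 ≡ 12 (mod 23), giving x = 9.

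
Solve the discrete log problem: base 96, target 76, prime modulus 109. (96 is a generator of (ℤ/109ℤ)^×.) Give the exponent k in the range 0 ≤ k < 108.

Baby-step giant-step with m = ceil(sqrt(108)) = 11.
Baby table (96^j mod 109 for j=0..10):
  0:1  1:96  2:60  3:92  4:3  5:70  6:71  7:58
  8:9  9:101  10:104
Giant step factor: 96^(-11) ≡ 52 (mod 109).
Scan 76·52^i mod 109 for i = 0, 1, …:
  i=0: 76   i=1: 28   i=2: 39   i=3: 66
  i=4: 53   i=5: 31   i=6: 86   i=7: 3
Match at i=7, j=4: k = 7·11 + 4 = 81.

81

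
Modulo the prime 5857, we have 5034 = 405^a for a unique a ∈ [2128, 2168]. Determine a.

2163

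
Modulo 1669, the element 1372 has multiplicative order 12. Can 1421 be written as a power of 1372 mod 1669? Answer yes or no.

1421 ∈ ⟨1372⟩ iff 1421^12 ≡ 1 (mod 1669), since |⟨1372⟩| = 12.
1421^12 mod 1669 = 1.
Since 1 = 1, 1421 lies in the subgroup.

yes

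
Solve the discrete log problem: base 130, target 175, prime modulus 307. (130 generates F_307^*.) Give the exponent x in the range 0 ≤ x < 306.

Baby-step giant-step with m = ceil(sqrt(306)) = 18.
Baby table (130^j mod 307 for j=0..17):
  0:1  1:130  2:15  3:108  4:225  5:85  6:305  7:47
  8:277  9:91  10:164  11:137  12:4  13:213  14:60  15:125
  16:286  17:33
Giant step factor: 130^(-18) ≡ 115 (mod 307).
Scan 175·115^i mod 307 for i = 0, 1, …:
  i=0: 175   i=1: 170   i=2: 209   i=3: 89
  i=4: 104   i=5: 294   i=6: 40   i=7: 302
  i=8: 39   i=9: 187   i=10: 15
Match at i=10, j=2: x = 10·18 + 2 = 182.

182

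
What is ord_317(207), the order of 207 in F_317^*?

158

The order of 207 must divide p − 1 = 316 = 2^2 · 79.
Divisors: 1, 2, 4, 79, 158, 316.
Check each in increasing order: 207^1 ≡ 207;  207^2 ≡ 54;  207^4 ≡ 63;  207^79 ≡ 316;  207^158 ≡ 1.
Smallest exponent giving 1 is 158.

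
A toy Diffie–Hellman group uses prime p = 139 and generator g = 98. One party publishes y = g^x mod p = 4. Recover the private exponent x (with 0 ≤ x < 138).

82

Baby-step giant-step with m = ceil(sqrt(138)) = 12.
Baby table (98^j mod 139 for j=0..11):
  0:1  1:98  2:13  3:23  4:30  5:21  6:112  7:134
  8:66  9:74  10:24  11:128
Giant step factor: 98^(-12) ≡ 45 (mod 139).
Scan 4·45^i mod 139 for i = 0, 1, …:
  i=0: 4   i=1: 41   i=2: 38   i=3: 42
  i=4: 83   i=5: 121   i=6: 24
Match at i=6, j=10: x = 6·12 + 10 = 82.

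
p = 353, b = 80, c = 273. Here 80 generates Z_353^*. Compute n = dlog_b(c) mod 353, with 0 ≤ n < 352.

177

Baby-step giant-step with m = ceil(sqrt(352)) = 19.
Baby table (80^j mod 353 for j=0..18):
  0:1  1:80  2:46  3:150  4:351  5:193  6:261  7:53
  8:4  9:320  10:184  11:247  12:345  13:66  14:338  15:212
  16:16  17:221  18:30
Giant step factor: 80^(-19) ≡ 174 (mod 353).
Scan 273·174^i mod 353 for i = 0, 1, …:
  i=0: 273   i=1: 200   i=2: 206   i=3: 191
  i=4: 52   i=5: 223   i=6: 325   i=7: 70
  i=8: 178   i=9: 261
Match at i=9, j=6: n = 9·19 + 6 = 177.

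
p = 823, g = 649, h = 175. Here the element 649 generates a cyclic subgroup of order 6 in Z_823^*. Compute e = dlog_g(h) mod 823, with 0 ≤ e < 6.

Successive powers of 649 modulo 823:
  649^0=1  649^1=649  649^2=648  649^3=822  649^4=174  649^5=175
So 649^5 ≡ 175 (mod 823), giving e = 5.

5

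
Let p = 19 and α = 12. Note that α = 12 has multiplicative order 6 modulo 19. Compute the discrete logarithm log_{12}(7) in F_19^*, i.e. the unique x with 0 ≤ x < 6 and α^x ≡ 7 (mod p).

4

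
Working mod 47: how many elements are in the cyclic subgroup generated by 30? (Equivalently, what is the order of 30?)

46

The order of 30 must divide p − 1 = 46 = 2 · 23.
Divisors: 1, 2, 23, 46.
Check each in increasing order: 30^1 ≡ 30;  30^2 ≡ 7;  30^23 ≡ 46;  30^46 ≡ 1.
Smallest exponent giving 1 is 46.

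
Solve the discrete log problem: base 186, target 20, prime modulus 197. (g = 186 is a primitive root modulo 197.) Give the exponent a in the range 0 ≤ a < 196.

189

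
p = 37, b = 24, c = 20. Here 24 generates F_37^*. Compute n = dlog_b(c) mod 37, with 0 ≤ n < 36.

17

Successive powers of 24 modulo 37:
  24^0=1  24^1=24  24^2=21  24^3=23  24^4=34  24^5=2
  24^6=11  24^7=5  24^8=9  24^9=31  24^10=4  24^11=22
  24^12=10  24^13=18  24^14=25  24^15=8  24^16=7  24^17=20
So 24^17 ≡ 20 (mod 37), giving n = 17.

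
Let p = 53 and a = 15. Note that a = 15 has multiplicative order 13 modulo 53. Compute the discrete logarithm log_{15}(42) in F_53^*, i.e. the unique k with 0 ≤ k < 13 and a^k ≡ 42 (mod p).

7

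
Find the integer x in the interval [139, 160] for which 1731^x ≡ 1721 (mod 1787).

139

Compute 1731^139 mod 1787 = 1721, then multiply by 1731 repeatedly:
  1731^139=1721
Found 1721 at exponent 139.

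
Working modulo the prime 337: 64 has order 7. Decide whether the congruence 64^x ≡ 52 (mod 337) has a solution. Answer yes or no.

52 ∈ ⟨64⟩ iff 52^7 ≡ 1 (mod 337), since |⟨64⟩| = 7.
52^7 mod 337 = 1.
Since 1 = 1, 52 lies in the subgroup.

yes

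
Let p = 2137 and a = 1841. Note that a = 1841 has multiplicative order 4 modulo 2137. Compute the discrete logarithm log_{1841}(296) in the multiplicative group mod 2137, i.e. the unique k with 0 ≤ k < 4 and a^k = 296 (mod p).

3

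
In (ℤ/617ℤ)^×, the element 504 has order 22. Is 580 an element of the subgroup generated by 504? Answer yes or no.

no

580 ∈ ⟨504⟩ iff 580^22 ≡ 1 (mod 617), since |⟨504⟩| = 22.
580^22 mod 617 = 62.
Since 62 ≠ 1, 580 does not lie in the subgroup.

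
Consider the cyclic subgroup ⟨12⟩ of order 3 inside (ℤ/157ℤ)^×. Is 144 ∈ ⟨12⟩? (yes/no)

⟨12⟩ has order 3; its elements mod 157 are {1, 12, 144}.
144 is in this set.

yes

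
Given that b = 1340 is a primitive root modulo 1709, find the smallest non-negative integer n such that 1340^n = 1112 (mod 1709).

Baby-step giant-step with m = ceil(sqrt(1708)) = 42.
Baby table (1340^j mod 1709 for j=0..41):
  0:1  1:1340  2:1150  3:1191  4:1443  5:741  6:11  7:1068
  8:687  9:1138  10:492  11:1315  12:121  13:1494  14:721  15:555
  16:285  17:793  18:1331  19:1053  20:1095  21:978  22:1426  23:178
  24:969  25:1329  26:82  27:504  28:305  29:249  30:405  31:947
  32:902  33:417  34:1646  35:1030  36:1037  37:163  38:1377  39:1169
  40:1016  41:1076
Giant step factor: 1340^(-42) ≡ 667 (mod 1709).
Scan 1112·667^i mod 1709 for i = 0, 1, …:
  i=0: 1112   i=1: 1707   i=2: 375   i=3: 611
  i=4: 795   i=5: 475   i=6: 660   i=7: 1007
  i=8: 32   i=9: 836     …   i=13: 1403
  i=14: 978
Match at i=14, j=21: n = 14·42 + 21 = 609.

609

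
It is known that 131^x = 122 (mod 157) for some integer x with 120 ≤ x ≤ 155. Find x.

Compute 131^120 mod 157 = 67, then multiply by 131 repeatedly:
  131^120=67  131^121=142  131^122=76  131^123=65  131^124=37
  131^125=137  131^126=49  131^127=139  131^128=154  131^129=78
  131^130=13  131^131=133  131^132=153  131^133=104  131^134=122
Found 122 at exponent 134.

134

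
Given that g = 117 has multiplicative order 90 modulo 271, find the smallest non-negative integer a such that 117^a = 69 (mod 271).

68

Baby-step giant-step with m = ceil(sqrt(90)) = 10.
Baby table (117^j mod 271 for j=0..9):
  0:1  1:117  2:139  3:3  4:80  5:146  6:9  7:240
  8:167  9:27
Giant step factor: 117^(-10) ≡ 169 (mod 271).
Scan 69·169^i mod 271 for i = 0, 1, …:
  i=0: 69   i=1: 8   i=2: 268   i=3: 35
  i=4: 224   i=5: 187   i=6: 167
Match at i=6, j=8: a = 6·10 + 8 = 68.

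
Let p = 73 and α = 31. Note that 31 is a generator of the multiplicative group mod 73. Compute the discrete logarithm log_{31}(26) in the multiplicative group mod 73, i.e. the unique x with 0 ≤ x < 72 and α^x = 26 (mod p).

65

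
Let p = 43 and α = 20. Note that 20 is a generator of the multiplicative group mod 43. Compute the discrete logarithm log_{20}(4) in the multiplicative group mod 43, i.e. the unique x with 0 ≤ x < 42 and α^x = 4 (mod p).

6

Baby-step giant-step with m = ceil(sqrt(42)) = 7.
Baby table (20^j mod 43 for j=0..6):
  0:1  1:20  2:13  3:2  4:40  5:26  6:4
Giant step factor: 20^(-7) ≡ 7 (mod 43).
Scan 4·7^i mod 43 for i = 0, 1, …:
  i=0: 4
Match at i=0, j=6: x = 0·7 + 6 = 6.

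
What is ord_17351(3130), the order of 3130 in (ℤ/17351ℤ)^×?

17350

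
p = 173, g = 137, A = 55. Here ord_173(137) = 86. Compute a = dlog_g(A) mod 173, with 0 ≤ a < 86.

Baby-step giant-step with m = ceil(sqrt(86)) = 10.
Baby table (137^j mod 173 for j=0..9):
  0:1  1:137  2:85  3:54  4:132  5:92  6:148  7:35
  8:124  9:34
Giant step factor: 137^(-10) ≡ 133 (mod 173).
Scan 55·133^i mod 173 for i = 0, 1, …:
  i=0: 55   i=1: 49   i=2: 116   i=3: 31
  i=4: 144   i=5: 122   i=6: 137
Match at i=6, j=1: a = 6·10 + 1 = 61.

61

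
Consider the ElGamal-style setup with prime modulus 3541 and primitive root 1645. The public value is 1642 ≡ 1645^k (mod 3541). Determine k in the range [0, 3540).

3147

Baby-step giant-step with m = ceil(sqrt(3540)) = 60.
Baby table (1645^j mod 3541 for j=0..59):
  0:1  1:1645  2:701  3:2320  4:2743  5:1001  6:80  7:583
  8:2965  9:1468  10:3439  11:2178  12:2859  13:607  14:3494  15:587
  16:2463  17:731  18:2096  19:2527  20:3322  21:927  22:2285  23:1824
  24:1253  25:323  26:185  27:3340  28:2209  29:739  30:1092  31:1053
  32:636  33:1625  34:3211  35:2464  36:2376  37:2797  38:1306  39:2524
  40:1928  41:2365  42:2407  43:677  44:1791  45:83  46:1977  47:1527
  48:1346  49:1045  50:1640  51:3099  52:2356  53:1766  54:1450  55:2157
  56:183  57:50  58:807  59:3181
Giant step factor: 1645^(-60) ≡ 2196 (mod 3541).
Scan 1642·2196^i mod 3541 for i = 0, 1, …:
  i=0: 1642   i=1: 1094   i=2: 1626   i=3: 1368
  i=4: 1360   i=5: 1497   i=6: 1364   i=7: 3199
  i=8: 3201   i=9: 511     …   i=51: 1485
  i=52: 3340
Match at i=52, j=27: k = 52·60 + 27 = 3147.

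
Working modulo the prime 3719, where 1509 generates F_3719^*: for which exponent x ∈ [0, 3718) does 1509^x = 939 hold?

1189

Baby-step giant-step with m = ceil(sqrt(3718)) = 61.
Baby table (1509^j mod 3719 for j=0..60):
  0:1  1:1509  2:1053  3:964  4:547  5:3524  6:3265  7:2929
  8:1689  9:1186  10:835  11:2993  12:1571  13:1636  14:3027  15:811
  16:248  17:2332  18:814  19:1056  20:1772  21:3706  22:2697  23:1187
  24:2344  25:327  26:2535  27:2183  28:2832  29:357  30:3177  31:302
  32:2000  33:1891  34:1046  35:1558  36:614  37:495  38:3155  39:575
  40:1148  41:2997  42:169  43:2129  44:3164  45:2999  46:3187  47:516
  48:1373  49:374  50:2797  51:3327  52:3512  53:33  54:1450  55:1278
  56:2060  57:3175  58:1003  59:3613  60:3682
Giant step factor: 1509^(-61) ≡ 1782 (mod 3719).
Scan 939·1782^i mod 3719 for i = 0, 1, …:
  i=0: 939   i=1: 3467   i=2: 935   i=3: 58
  i=4: 2943   i=5: 636   i=6: 2776   i=7: 562
  i=8: 1073   i=9: 520     …   i=18: 3702
  i=19: 3177
Match at i=19, j=30: x = 19·61 + 30 = 1189.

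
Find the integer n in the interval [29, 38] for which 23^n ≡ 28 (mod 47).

32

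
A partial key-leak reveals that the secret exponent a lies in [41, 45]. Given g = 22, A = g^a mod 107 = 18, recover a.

43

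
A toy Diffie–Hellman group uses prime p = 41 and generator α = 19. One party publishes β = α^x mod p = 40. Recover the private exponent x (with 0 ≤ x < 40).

Successive powers of 19 modulo 41:
  19^0=1  19^1=19  19^2=33  19^3=12  19^4=23  19^5=27
  19^6=21  19^7=30  19^8=37  19^9=6  19^10=32  19^11=34
  19^12=31  19^13=15  19^14=39  19^15=3  19^16=16  19^17=17
  19^18=36  19^19=28  19^20=40
So 19^20 ≡ 40 (mod 41), giving x = 20.

20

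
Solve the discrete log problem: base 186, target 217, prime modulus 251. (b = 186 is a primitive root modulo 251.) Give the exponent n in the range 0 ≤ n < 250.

Baby-step giant-step with m = ceil(sqrt(250)) = 16.
Baby table (186^j mod 251 for j=0..15):
  0:1  1:186  2:209  3:220  4:7  5:47  6:208  7:34
  8:49  9:78  10:201  11:238  12:92  13:44  14:152  15:160
Giant step factor: 186^(-16) ≡ 175 (mod 251).
Scan 217·175^i mod 251 for i = 0, 1, …:
  i=0: 217   i=1: 74   i=2: 149   i=3: 222
  i=4: 196   i=5: 164   i=6: 86   i=7: 241
  i=8: 7
Match at i=8, j=4: n = 8·16 + 4 = 132.

132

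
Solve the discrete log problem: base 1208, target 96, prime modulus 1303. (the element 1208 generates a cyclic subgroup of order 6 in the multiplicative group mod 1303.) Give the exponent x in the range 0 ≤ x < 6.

Successive powers of 1208 modulo 1303:
  1208^0=1  1208^1=1208  1208^2=1207  1208^3=1302  1208^4=95  1208^5=96
So 1208^5 ≡ 96 (mod 1303), giving x = 5.

5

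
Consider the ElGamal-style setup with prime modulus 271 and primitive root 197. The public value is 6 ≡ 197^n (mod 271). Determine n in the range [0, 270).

173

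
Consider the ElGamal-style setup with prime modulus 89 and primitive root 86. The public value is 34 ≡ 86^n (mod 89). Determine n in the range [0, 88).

22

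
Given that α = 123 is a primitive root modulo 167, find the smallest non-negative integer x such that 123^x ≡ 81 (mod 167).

108

Baby-step giant-step with m = ceil(sqrt(166)) = 13.
Baby table (123^j mod 167 for j=0..12):
  0:1  1:123  2:99  3:153  4:115  5:117  6:29  7:60
  8:32  9:95  10:162  11:53  12:6
Giant step factor: 123^(-13) ≡ 136 (mod 167).
Scan 81·136^i mod 167 for i = 0, 1, …:
  i=0: 81   i=1: 161   i=2: 19   i=3: 79
  i=4: 56   i=5: 101   i=6: 42   i=7: 34
  i=8: 115
Match at i=8, j=4: x = 8·13 + 4 = 108.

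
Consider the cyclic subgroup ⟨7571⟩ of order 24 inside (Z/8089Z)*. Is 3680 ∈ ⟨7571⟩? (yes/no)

yes

⟨7571⟩ has order 24; its elements mod 8089 are {1, 518, 1309, 1387, 1413, 1414, 1455, 2293, 2764, 3647, 3680, 3924, 4165, 4409, 4442, 5325, 5796, 6634, 6675, 6676, 6702, 6780, 7571, 8088}.
3680 is in this set.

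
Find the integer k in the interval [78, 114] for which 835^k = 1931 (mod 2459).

Compute 835^78 mod 2459 = 2055, then multiply by 835 repeatedly:
  835^78=2055  835^79=2002  835^80=2009  835^81=477  835^82=2396
  835^83=1493  835^84=2401  835^85=750  835^86=1664  835^87=105
  835^88=1610  835^89=1736  835^90=1209  835^91=1325  835^92=2284
  835^93=1415  835^94=1205  835^95=444  835^96=1890  835^97=1931
Found 1931 at exponent 97.

97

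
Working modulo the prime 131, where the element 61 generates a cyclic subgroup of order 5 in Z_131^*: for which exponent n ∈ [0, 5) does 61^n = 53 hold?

Successive powers of 61 modulo 131:
  61^0=1  61^1=61  61^2=53
So 61^2 ≡ 53 (mod 131), giving n = 2.

2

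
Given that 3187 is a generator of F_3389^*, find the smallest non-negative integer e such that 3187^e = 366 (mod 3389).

Baby-step giant-step with m = ceil(sqrt(3388)) = 59.
Baby table (3187^j mod 3389 for j=0..58):
  0:1  1:3187  2:136  3:3029  4:1551  5:1875  6:818  7:825
  8:2800  9:363  10:1232  11:1922  12:1491  13:439  14:2825  15:2091
  16:1243  17:3089  18:2987  19:3257  20:2941  21:2382  22:74  23:1997
  24:3286  25:472  26:2937  27:3190  28:2919  29:48  30:471  31:3139
  32:3054  33:3279  34:1886  35:1985  36:2321  37:2229  38:479  39:1523
  40:753  41:399  42:738  43:40  44:2087  45:2051  46:2545  47:1038
  48:442  49:2219  50:2499  51:163  52:964  53:1834  54:2322  55:2027
  56:615  57:1163  58:2304
Giant step factor: 3187^(-59) ≡ 3158 (mod 3389).
Scan 366·3158^i mod 3389 for i = 0, 1, …:
  i=0: 366   i=1: 179   i=2: 2708   i=3: 1417
  i=4: 1406   i=5: 558   i=6: 3273   i=7: 3073
  i=8: 1827   i=9: 1588     …   i=41: 1534
  i=42: 1491
Match at i=42, j=12: e = 42·59 + 12 = 2490.

2490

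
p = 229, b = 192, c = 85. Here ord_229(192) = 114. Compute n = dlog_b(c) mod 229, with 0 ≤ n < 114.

23

Successive powers of 192 modulo 229:
  192^0=1  192^1=192  192^2=224  192^3=185  192^4=25  192^5=220
  192^6=104  192^7=45  192^8=167  192^9=4  192^10=81  192^11=209
  192^12=53  192^13=100  192^14=193  192^15=187  192^16=180  192^17=210
  192^18=16  192^19=95  192^20=149  192^21=212  192^22=171  192^23=85
So 192^23 ≡ 85 (mod 229), giving n = 23.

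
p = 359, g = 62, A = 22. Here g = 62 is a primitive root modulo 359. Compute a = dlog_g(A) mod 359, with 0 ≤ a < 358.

250

Baby-step giant-step with m = ceil(sqrt(358)) = 19.
Baby table (62^j mod 359 for j=0..18):
  0:1  1:62  2:254  3:311  4:255  5:14  6:150  7:325
  8:46  9:339  10:196  11:305  12:242  13:285  14:79  15:231
  16:321  17:157  18:41
Giant step factor: 62^(-19) ≡ 260 (mod 359).
Scan 22·260^i mod 359 for i = 0, 1, …:
  i=0: 22   i=1: 335   i=2: 222   i=3: 280
  i=4: 282   i=5: 84   i=6: 300   i=7: 97
  i=8: 90   i=9: 65   i=10: 27   i=11: 199
  i=12: 44   i=13: 311
Match at i=13, j=3: a = 13·19 + 3 = 250.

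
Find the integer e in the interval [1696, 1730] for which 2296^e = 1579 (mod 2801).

1703

Compute 2296^1696 mod 2801 = 1612, then multiply by 2296 repeatedly:
  2296^1696=1612  2296^1697=1031  2296^1698=331  2296^1699=905  2296^1700=2339
  2296^1701=827  2296^1702=2515  2296^1703=1579
Found 1579 at exponent 1703.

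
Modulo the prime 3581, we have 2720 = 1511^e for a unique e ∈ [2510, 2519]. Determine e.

2512

Compute 1511^2510 mod 3581 = 1898, then multiply by 1511 repeatedly:
  1511^2510=1898  1511^2511=3078  1511^2512=2720
Found 2720 at exponent 2512.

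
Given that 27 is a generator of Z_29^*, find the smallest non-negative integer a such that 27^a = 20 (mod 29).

24

Successive powers of 27 modulo 29:
  27^0=1  27^1=27  27^2=4  27^3=21  27^4=16  27^5=26
  27^6=6  27^7=17  27^8=24  27^9=10  27^10=9  27^11=11
  27^12=7  27^13=15  27^14=28  27^15=2  27^16=25  27^17=8
  27^18=13  27^19=3  27^20=23  27^21=12  27^22=5  27^23=19
  27^24=20
So 27^24 ≡ 20 (mod 29), giving a = 24.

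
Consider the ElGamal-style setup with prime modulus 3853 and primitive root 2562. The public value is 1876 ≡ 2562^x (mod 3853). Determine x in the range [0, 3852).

2004

Baby-step giant-step with m = ceil(sqrt(3852)) = 63.
Baby table (2562^j mod 3853 for j=0..62):
  0:1  1:2562  2:2185  3:3414  4:358  5:182  6:71  7:811
  8:1015  9:3508  10:2300  11:1363  12:1188  13:3639  14:2711  15:2476
  16:1474  17:448  18:3435  19:218  20:3684  21:2411  22:623  23:984
  24:1146  25:66  26:3413  27:1649  28:1850  29:510  30:453  31:833
  32:3437  33:1489  34:348  35:1533  36:1339  37:1348  38:1288  39:1688
  40:1590  41:959  42:2597  43:3236  44:2829  45:405  46:1153  47:2588
  48:3296  49:2429  50:503  51:1784  52:950  53:2657  54:2836  55:2927
  56:1036  57:3368  58:1949  59:3703  60:1000  61:3608  62:349
Giant step factor: 2562^(-63) ≡ 812 (mod 3853).
Scan 1876·812^i mod 3853 for i = 0, 1, …:
  i=0: 1876   i=1: 1377   i=2: 754   i=3: 3474
  i=4: 492   i=5: 2645   i=6: 1619   i=7: 755
  i=8: 433   i=9: 973     …   i=30: 192
  i=31: 1784
Match at i=31, j=51: x = 31·63 + 51 = 2004.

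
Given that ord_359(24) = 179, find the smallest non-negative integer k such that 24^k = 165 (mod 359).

Baby-step giant-step with m = ceil(sqrt(179)) = 14.
Baby table (24^j mod 359 for j=0..13):
  0:1  1:24  2:217  3:182  4:60  5:4  6:96  7:150
  8:10  9:240  10:16  11:25  12:241  13:40
Giant step factor: 24^(-14) ≡ 135 (mod 359).
Scan 165·135^i mod 359 for i = 0, 1, …:
  i=0: 165   i=1: 17   i=2: 141   i=3: 8
  i=4: 3   i=5: 46   i=6: 107   i=7: 85
  i=8: 346   i=9: 40
Match at i=9, j=13: k = 9·14 + 13 = 139.

139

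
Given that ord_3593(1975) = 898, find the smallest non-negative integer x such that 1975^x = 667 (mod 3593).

529

Baby-step giant-step with m = ceil(sqrt(898)) = 30.
Baby table (1975^j mod 3593 for j=0..29):
  0:1  1:1975  2:2220  3:1040  4:2397  5:2094  6:107  7:2931
  8:402  9:3490  10:1376  11:1292  12:670  13:1026  14:3491  15:3351
  16:3512  17:1710  18:3423  19:1992  20:3458  21:2850  22:2112  23:3320
  24:3368  25:1157  26:3520  27:3138  28:3218  29:3126
Giant step factor: 1975^(-30) ≡ 945 (mod 3593).
Scan 667·945^i mod 3593 for i = 0, 1, …:
  i=0: 667   i=1: 1540   i=2: 135   i=3: 1820
  i=4: 2446   i=5: 1171   i=6: 3544   i=7: 404
  i=8: 922   i=9: 1784     …   i=16: 1964
  i=17: 1992
Match at i=17, j=19: x = 17·30 + 19 = 529.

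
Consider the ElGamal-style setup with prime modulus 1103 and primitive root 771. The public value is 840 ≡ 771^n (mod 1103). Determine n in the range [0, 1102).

Baby-step giant-step with m = ceil(sqrt(1102)) = 34.
Baby table (771^j mod 1103 for j=0..33):
  0:1  1:771  2:1027  3:966  4:261  5:485  6:18  7:642
  8:838  9:843  10:286  11:1009  12:324  13:526  14:745  15:835
  16:736  17:514  18:317  19:644  20:174  21:691  22:12  23:428
  24:191  25:562  26:926  27:305  28:216  29:1086  30:129  31:189
  32:123  33:1078
Giant step factor: 771^(-34) ≡ 722 (mod 1103).
Scan 840·722^i mod 1103 for i = 0, 1, …:
  i=0: 840   i=1: 933   i=2: 796   i=3: 49
  i=4: 82   i=5: 745
Match at i=5, j=14: n = 5·34 + 14 = 184.

184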